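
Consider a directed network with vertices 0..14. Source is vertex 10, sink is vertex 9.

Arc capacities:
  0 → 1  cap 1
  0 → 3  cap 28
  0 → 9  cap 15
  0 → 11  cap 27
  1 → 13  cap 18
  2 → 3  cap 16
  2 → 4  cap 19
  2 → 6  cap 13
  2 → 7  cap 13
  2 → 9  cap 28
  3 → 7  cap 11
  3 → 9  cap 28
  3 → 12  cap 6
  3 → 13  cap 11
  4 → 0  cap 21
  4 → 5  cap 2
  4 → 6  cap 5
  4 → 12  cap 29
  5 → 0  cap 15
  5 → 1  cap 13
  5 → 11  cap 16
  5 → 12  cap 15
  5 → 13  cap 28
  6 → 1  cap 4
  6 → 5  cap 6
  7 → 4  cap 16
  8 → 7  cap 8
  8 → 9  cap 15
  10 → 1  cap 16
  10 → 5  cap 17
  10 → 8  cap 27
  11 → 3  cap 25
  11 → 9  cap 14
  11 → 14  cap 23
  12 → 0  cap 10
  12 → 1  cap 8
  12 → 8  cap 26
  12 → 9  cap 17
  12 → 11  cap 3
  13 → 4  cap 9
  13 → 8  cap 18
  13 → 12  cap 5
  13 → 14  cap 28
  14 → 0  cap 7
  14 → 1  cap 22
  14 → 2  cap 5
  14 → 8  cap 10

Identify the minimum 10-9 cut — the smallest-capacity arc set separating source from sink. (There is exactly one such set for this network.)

augment #1: 10→8→9 push 15
augment #2: 10→5→0→9 push 15
augment #3: 10→5→11→9 push 2
augment #4: 10→1→13→12→9 push 5
augment #5: 10→1→13→4→12→9 push 9
augment #6: 10→1→13→14→2→9 push 2
augment #7: 10→8→7→4→12→9 push 3
augment #8: 10→8→7→4→0→3→9 push 5
max flow = 56; residual-reachable set from 10 gives S-side
cut edges (S→T): {(8,7), (8,9), (10,1), (10,5)} total cap 56

Min-cut arcs: {(8,7), (8,9), (10,1), (10,5)} (total capacity 56)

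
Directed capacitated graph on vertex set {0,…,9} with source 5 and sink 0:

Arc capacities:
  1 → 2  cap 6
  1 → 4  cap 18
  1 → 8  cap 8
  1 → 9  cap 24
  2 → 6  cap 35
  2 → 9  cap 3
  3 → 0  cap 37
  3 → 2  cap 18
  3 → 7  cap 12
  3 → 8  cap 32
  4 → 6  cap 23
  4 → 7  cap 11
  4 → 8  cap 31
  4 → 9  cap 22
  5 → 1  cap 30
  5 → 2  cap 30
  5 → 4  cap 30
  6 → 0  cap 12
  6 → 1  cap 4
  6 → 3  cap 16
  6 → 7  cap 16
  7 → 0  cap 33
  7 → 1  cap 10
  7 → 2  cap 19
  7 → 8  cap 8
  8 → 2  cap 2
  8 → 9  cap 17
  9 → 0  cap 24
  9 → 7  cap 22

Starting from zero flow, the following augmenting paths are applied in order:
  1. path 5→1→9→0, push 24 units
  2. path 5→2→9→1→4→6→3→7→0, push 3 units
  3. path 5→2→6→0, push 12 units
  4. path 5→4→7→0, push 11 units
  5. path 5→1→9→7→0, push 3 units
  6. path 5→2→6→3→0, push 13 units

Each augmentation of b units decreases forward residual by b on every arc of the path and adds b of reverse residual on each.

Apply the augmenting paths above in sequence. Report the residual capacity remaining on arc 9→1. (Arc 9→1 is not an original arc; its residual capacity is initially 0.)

Residual capacity of (9,1): 24

after path 1 (5→1→9→0, push 24): res(9,1)=24
after path 2 (5→2→9→1→4→6→3→7→0, push 3): res(9,1)=21
after path 3 (5→2→6→0, push 12): res(9,1)=21
after path 4 (5→4→7→0, push 11): res(9,1)=21
after path 5 (5→1→9→7→0, push 3): res(9,1)=24
after path 6 (5→2→6→3→0, push 13): res(9,1)=24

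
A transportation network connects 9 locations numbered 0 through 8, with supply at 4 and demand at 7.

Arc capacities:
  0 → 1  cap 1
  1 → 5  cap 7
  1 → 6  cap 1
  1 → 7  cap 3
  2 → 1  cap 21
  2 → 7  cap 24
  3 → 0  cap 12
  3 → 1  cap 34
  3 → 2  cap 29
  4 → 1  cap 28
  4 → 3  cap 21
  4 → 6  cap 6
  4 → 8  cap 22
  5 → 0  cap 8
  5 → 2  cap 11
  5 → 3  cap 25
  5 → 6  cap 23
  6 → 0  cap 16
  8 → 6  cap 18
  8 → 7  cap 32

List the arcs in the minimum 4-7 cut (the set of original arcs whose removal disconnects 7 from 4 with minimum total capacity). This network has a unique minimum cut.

Min-cut arcs: {(1,7), (2,7), (4,8)} (total capacity 49)

augment #1: 4→1→7 push 3
augment #2: 4→8→7 push 22
augment #3: 4→3→2→7 push 21
augment #4: 4→1→5→2→7 push 3
max flow = 49; residual-reachable set from 4 gives S-side
cut edges (S→T): {(1,7), (2,7), (4,8)} total cap 49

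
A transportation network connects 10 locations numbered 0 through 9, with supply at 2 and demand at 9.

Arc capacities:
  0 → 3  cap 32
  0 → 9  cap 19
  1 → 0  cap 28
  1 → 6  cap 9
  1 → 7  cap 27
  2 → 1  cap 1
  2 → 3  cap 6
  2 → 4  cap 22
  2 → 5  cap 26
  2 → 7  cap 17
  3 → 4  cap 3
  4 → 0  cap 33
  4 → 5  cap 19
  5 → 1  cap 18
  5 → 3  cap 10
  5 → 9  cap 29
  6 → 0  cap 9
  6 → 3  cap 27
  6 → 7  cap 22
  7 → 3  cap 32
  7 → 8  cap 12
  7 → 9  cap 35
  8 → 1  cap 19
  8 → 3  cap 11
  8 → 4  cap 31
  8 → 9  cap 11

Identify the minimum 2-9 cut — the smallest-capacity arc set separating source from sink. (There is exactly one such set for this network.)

augment #1: 2→5→9 push 26
augment #2: 2→7→9 push 17
augment #3: 2→1→0→9 push 1
augment #4: 2→4→0→9 push 18
augment #5: 2→4→5→9 push 3
augment #6: 2→4→0→1→7→9 push 1
augment #7: 2→3→4→5→1→7→9 push 3
max flow = 69; residual-reachable set from 2 gives S-side
cut edges (S→T): {(2,1), (2,4), (2,5), (2,7), (3,4)} total cap 69

Min-cut arcs: {(2,1), (2,4), (2,5), (2,7), (3,4)} (total capacity 69)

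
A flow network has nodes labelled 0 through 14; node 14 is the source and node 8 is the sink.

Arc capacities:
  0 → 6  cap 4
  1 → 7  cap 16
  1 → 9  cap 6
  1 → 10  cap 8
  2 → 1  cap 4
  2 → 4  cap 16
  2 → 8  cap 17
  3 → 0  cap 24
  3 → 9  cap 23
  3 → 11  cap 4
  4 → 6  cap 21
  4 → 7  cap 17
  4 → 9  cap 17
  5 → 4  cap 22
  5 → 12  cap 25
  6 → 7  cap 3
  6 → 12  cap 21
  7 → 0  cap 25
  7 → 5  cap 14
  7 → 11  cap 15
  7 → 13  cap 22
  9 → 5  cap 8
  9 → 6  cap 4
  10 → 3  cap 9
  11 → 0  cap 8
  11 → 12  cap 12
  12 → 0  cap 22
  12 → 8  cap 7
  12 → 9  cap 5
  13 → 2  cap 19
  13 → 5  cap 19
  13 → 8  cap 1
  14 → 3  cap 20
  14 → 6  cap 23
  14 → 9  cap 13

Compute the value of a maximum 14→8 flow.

augment #1: 14→6→12→8 bottleneck 7, total now 7
augment #2: 14→6→7→13→8 bottleneck 1, total now 8
augment #3: 14→6→7→13→2→8 bottleneck 2, total now 10
augment #4: 14→9→5→4→7→13→2→8 bottleneck 8, total now 18

Maximum flow value: 18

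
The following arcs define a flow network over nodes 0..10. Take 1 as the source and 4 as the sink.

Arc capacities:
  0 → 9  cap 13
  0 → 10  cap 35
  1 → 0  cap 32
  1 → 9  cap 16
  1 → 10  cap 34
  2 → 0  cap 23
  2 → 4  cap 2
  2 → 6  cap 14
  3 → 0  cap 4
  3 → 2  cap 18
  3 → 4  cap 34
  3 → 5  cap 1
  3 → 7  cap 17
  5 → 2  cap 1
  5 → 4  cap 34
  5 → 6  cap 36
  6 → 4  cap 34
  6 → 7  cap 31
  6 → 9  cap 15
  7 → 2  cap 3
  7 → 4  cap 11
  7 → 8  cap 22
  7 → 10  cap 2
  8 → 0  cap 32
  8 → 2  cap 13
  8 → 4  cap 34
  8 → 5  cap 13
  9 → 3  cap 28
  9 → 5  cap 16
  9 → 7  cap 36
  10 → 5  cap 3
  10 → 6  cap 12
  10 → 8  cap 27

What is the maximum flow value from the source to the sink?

augment #1: 1→9→3→4 bottleneck 16, total now 16
augment #2: 1→10→5→4 bottleneck 3, total now 19
augment #3: 1→10→6→4 bottleneck 12, total now 31
augment #4: 1→10→8→4 bottleneck 19, total now 50
augment #5: 1→0→9→3→4 bottleneck 12, total now 62
augment #6: 1→0→9→5→4 bottleneck 1, total now 63
augment #7: 1→0→10→8→4 bottleneck 8, total now 71

Maximum flow value: 71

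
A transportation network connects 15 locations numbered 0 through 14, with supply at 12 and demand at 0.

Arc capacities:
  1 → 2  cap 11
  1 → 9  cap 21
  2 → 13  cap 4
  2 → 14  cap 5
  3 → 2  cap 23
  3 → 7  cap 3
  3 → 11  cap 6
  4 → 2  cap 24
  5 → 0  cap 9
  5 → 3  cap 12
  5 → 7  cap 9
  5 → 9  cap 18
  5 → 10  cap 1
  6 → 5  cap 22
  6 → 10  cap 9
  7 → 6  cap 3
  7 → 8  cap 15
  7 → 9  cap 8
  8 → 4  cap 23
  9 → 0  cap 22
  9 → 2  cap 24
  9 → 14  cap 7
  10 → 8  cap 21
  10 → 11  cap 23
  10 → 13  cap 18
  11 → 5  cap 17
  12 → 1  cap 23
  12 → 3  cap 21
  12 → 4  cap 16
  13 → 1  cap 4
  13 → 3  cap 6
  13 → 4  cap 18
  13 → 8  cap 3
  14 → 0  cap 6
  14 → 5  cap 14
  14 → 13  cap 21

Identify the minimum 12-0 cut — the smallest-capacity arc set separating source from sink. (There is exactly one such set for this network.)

augment #1: 12→1→9→0 push 21
augment #2: 12→1→2→14→0 push 2
augment #3: 12→3→2→14→0 push 3
augment #4: 12→3→7→9→0 push 1
augment #5: 12→3→11→5→0 push 6
augment #6: 12→3→7→6→5→0 push 2
max flow = 35; residual-reachable set from 12 gives S-side
cut edges (S→T): {(1,9), (2,14), (3,7), (3,11)} total cap 35

Min-cut arcs: {(1,9), (2,14), (3,7), (3,11)} (total capacity 35)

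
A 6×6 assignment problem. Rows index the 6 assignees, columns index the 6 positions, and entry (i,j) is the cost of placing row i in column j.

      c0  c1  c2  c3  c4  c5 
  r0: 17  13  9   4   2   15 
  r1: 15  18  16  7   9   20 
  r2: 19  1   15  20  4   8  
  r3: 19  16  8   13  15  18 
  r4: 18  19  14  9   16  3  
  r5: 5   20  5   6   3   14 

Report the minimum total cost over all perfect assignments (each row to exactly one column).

Minimum assignment cost: 26

optimal assignment: row0→col4 (cost 2), row1→col3 (cost 7), row2→col1 (cost 1), row3→col2 (cost 8), row4→col5 (cost 3), row5→col0 (cost 5)
total = 2 + 7 + 1 + 8 + 3 + 5 = 26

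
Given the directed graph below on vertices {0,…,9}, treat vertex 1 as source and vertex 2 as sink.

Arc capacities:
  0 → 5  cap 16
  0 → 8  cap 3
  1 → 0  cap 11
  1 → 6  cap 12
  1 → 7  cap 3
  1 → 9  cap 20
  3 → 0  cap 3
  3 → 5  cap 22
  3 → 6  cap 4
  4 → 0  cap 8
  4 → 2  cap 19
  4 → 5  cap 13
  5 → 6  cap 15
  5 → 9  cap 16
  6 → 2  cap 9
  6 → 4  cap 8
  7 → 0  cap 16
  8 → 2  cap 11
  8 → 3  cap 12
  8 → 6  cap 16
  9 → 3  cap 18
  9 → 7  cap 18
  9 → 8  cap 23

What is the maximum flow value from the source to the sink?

Maximum flow value: 28

augment #1: 1→6→2 bottleneck 9, total now 9
augment #2: 1→0→8→2 bottleneck 3, total now 12
augment #3: 1→6→4→2 bottleneck 3, total now 15
augment #4: 1→9→8→2 bottleneck 8, total now 23
augment #5: 1→0→5→6→4→2 bottleneck 5, total now 28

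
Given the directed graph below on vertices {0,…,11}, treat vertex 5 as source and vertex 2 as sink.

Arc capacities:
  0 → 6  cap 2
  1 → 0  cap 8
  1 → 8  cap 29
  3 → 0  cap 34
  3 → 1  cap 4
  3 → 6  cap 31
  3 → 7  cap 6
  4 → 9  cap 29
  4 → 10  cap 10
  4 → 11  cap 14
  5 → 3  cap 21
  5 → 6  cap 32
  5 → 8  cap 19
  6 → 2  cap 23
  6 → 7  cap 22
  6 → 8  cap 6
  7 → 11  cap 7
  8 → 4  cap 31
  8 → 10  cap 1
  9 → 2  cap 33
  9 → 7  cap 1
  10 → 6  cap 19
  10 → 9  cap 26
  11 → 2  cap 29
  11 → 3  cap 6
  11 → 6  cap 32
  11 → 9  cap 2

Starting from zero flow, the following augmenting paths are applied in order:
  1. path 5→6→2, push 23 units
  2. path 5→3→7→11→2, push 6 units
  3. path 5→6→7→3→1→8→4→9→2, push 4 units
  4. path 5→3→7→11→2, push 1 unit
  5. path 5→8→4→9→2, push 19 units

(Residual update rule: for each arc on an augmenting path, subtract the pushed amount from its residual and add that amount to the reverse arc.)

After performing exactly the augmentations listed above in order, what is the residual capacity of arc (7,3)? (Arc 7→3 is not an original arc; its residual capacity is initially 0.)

after path 1 (5→6→2, push 23): res(7,3)=0
after path 2 (5→3→7→11→2, push 6): res(7,3)=6
after path 3 (5→6→7→3→1→8→4→9→2, push 4): res(7,3)=2
after path 4 (5→3→7→11→2, push 1): res(7,3)=3
after path 5 (5→8→4→9→2, push 19): res(7,3)=3

Residual capacity of (7,3): 3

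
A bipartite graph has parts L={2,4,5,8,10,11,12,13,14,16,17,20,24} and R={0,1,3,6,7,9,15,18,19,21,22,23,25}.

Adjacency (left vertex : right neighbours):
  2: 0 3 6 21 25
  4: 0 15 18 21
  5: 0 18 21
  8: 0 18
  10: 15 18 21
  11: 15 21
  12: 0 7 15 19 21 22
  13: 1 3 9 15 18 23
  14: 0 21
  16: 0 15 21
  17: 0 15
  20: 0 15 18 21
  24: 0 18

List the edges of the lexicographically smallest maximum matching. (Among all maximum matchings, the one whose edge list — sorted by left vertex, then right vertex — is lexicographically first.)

Lex-smallest maximum matching: {(2,3), (4,0), (5,18), (10,15), (11,21), (12,7), (13,1)}

|M| = 7 (so the lex-smallest maximum matching has 7 edges)
process left vertices in ascending order; for each, take the smallest-labelled available neighbour that still permits 7 edges overall, or leave it unmatched if none does
lex-smallest matching: {2-3, 4-0, 5-18, 10-15, 11-21, 12-7, 13-1}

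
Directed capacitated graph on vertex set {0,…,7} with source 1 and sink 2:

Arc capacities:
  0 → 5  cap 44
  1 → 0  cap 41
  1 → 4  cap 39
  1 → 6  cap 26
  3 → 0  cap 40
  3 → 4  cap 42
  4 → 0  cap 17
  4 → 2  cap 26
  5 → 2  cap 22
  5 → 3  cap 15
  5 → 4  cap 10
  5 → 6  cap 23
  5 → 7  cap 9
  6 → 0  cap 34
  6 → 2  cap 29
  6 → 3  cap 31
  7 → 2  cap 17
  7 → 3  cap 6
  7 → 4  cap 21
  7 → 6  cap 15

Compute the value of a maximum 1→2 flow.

augment #1: 1→4→2 bottleneck 26, total now 26
augment #2: 1→6→2 bottleneck 26, total now 52
augment #3: 1→0→5→2 bottleneck 22, total now 74
augment #4: 1→0→5→6→2 bottleneck 3, total now 77
augment #5: 1→0→5→7→2 bottleneck 9, total now 86

Maximum flow value: 86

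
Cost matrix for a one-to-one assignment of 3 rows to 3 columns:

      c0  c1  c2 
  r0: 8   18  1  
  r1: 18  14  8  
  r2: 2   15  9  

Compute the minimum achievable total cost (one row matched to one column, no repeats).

optimal assignment: row0→col2 (cost 1), row1→col1 (cost 14), row2→col0 (cost 2)
total = 1 + 14 + 2 = 17

Minimum assignment cost: 17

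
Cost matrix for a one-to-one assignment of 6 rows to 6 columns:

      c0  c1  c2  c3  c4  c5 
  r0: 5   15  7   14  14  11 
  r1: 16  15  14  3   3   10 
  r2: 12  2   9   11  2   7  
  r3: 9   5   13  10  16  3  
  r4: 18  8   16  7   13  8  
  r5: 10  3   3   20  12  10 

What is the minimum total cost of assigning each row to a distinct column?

Minimum assignment cost: 23

optimal assignment: row0→col0 (cost 5), row1→col4 (cost 3), row2→col1 (cost 2), row3→col5 (cost 3), row4→col3 (cost 7), row5→col2 (cost 3)
total = 5 + 3 + 2 + 3 + 7 + 3 = 23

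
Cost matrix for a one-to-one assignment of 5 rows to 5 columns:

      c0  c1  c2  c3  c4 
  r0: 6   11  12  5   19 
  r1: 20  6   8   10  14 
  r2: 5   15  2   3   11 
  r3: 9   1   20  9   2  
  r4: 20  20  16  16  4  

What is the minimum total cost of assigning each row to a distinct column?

Minimum assignment cost: 22

optimal assignment: row0→col0 (cost 6), row1→col2 (cost 8), row2→col3 (cost 3), row3→col1 (cost 1), row4→col4 (cost 4)
total = 6 + 8 + 3 + 1 + 4 = 22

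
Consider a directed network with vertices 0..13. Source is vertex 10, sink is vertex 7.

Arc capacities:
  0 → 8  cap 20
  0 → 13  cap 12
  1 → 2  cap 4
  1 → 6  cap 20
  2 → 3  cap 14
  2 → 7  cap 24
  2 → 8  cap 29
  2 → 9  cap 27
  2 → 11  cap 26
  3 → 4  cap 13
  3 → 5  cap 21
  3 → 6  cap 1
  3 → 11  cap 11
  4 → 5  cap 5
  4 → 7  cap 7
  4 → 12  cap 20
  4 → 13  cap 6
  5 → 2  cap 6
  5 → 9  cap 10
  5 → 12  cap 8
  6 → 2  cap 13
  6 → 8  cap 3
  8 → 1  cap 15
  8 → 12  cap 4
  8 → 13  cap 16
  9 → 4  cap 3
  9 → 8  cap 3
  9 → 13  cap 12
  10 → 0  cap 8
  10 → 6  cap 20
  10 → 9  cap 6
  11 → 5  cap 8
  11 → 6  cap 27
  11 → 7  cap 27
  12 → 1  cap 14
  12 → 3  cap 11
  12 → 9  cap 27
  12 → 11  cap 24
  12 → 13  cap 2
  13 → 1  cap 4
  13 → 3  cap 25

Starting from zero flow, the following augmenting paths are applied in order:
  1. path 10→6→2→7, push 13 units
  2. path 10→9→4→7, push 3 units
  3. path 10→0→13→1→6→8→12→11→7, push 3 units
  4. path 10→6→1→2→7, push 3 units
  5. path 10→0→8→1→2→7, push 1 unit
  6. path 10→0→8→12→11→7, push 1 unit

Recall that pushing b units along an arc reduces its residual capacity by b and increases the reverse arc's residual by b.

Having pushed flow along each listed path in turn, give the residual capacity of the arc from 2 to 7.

after path 1 (10→6→2→7, push 13): res(2,7)=11
after path 2 (10→9→4→7, push 3): res(2,7)=11
after path 3 (10→0→13→1→6→8→12→11→7, push 3): res(2,7)=11
after path 4 (10→6→1→2→7, push 3): res(2,7)=8
after path 5 (10→0→8→1→2→7, push 1): res(2,7)=7
after path 6 (10→0→8→12→11→7, push 1): res(2,7)=7

Residual capacity of (2,7): 7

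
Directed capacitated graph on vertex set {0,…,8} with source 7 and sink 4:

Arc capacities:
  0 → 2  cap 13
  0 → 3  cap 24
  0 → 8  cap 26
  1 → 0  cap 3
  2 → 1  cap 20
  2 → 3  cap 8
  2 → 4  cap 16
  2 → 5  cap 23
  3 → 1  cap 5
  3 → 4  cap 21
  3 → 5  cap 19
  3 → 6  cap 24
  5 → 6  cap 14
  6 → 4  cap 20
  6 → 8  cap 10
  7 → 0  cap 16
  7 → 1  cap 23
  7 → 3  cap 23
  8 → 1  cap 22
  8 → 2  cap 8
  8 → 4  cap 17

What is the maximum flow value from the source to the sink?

augment #1: 7→3→4 bottleneck 21, total now 21
augment #2: 7→0→2→4 bottleneck 13, total now 34
augment #3: 7→0→8→4 bottleneck 3, total now 37
augment #4: 7→3→6→4 bottleneck 2, total now 39
augment #5: 7→1→0→8→4 bottleneck 3, total now 42

Maximum flow value: 42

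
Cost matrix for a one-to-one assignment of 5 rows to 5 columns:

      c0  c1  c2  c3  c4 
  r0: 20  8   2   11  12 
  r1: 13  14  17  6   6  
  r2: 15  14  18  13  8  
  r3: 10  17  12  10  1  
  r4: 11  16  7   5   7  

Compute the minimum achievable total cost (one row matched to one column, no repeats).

Minimum assignment cost: 34

optimal assignment: row0→col2 (cost 2), row1→col3 (cost 6), row2→col1 (cost 14), row3→col4 (cost 1), row4→col0 (cost 11)
total = 2 + 6 + 14 + 1 + 11 = 34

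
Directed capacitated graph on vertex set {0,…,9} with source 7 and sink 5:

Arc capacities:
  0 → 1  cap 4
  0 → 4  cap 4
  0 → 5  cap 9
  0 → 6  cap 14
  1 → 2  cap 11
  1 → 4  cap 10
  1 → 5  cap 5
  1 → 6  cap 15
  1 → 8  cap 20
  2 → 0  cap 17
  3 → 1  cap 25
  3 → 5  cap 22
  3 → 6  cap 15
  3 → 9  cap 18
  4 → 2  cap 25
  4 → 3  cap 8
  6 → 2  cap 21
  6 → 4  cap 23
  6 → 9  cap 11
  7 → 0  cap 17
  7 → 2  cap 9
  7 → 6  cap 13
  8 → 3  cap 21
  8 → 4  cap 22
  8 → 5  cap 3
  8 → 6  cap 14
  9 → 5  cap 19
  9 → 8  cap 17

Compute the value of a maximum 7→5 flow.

Maximum flow value: 32

augment #1: 7→0→5 bottleneck 9, total now 9
augment #2: 7→0→1→5 bottleneck 4, total now 13
augment #3: 7→6→9→5 bottleneck 11, total now 24
augment #4: 7→0→4→3→5 bottleneck 4, total now 28
augment #5: 7→6→4→3→5 bottleneck 2, total now 30
augment #6: 7→2→0→6→4→3→5 bottleneck 2, total now 32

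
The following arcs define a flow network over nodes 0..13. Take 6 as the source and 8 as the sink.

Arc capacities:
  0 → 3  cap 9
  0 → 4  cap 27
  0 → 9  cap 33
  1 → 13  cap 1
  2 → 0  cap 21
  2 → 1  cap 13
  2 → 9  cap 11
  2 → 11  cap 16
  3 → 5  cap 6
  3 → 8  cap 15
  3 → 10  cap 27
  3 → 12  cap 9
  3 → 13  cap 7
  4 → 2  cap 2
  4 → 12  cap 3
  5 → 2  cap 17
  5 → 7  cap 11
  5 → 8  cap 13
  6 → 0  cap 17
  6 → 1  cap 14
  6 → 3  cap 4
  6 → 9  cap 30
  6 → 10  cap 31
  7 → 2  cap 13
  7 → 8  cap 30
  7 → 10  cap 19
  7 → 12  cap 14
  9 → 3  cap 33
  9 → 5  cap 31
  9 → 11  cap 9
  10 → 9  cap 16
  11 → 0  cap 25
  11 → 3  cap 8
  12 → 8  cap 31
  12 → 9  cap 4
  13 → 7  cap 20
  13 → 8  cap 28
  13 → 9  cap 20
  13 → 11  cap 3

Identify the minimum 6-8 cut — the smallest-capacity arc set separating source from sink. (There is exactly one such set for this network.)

Min-cut arcs: {(1,13), (3,8), (3,12), (3,13), (4,12), (5,7), (5,8)} (total capacity 59)

augment #1: 6→3→8 push 4
augment #2: 6→0→3→8 push 9
augment #3: 6→1→13→8 push 1
augment #4: 6→9→3→8 push 2
augment #5: 6→9→5→8 push 13
augment #6: 6→0→4→12→8 push 3
augment #7: 6→9→3→12→8 push 9
augment #8: 6→9→3→13→8 push 6
augment #9: 6→0→9→3→13→8 push 1
augment #10: 6→0→9→5→7→8 push 4
augment #11: 6→10→9→5→7→8 push 7
max flow = 59; residual-reachable set from 6 gives S-side
cut edges (S→T): {(1,13), (3,8), (3,12), (3,13), (4,12), (5,7), (5,8)} total cap 59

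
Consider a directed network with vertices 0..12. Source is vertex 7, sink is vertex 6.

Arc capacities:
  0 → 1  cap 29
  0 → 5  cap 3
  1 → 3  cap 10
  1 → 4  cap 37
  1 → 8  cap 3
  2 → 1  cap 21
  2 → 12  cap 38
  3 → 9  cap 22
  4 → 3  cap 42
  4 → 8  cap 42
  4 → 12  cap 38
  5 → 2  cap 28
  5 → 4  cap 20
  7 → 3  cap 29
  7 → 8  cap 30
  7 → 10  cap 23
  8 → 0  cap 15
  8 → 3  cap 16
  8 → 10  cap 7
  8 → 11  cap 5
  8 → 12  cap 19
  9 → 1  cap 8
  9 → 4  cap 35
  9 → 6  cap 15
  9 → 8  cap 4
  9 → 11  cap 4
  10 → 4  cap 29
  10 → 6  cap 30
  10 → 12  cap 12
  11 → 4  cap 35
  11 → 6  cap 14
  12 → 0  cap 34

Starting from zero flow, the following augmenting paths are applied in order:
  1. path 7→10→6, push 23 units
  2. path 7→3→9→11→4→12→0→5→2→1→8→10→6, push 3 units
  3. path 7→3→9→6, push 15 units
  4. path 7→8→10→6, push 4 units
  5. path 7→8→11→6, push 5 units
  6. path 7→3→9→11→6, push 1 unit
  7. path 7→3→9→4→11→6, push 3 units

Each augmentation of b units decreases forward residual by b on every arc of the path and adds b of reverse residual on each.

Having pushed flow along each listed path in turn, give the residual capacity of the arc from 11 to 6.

after path 1 (7→10→6, push 23): res(11,6)=14
after path 2 (7→3→9→11→4→12→0→5→2→1→8→10→6, push 3): res(11,6)=14
after path 3 (7→3→9→6, push 15): res(11,6)=14
after path 4 (7→8→10→6, push 4): res(11,6)=14
after path 5 (7→8→11→6, push 5): res(11,6)=9
after path 6 (7→3→9→11→6, push 1): res(11,6)=8
after path 7 (7→3→9→4→11→6, push 3): res(11,6)=5

Residual capacity of (11,6): 5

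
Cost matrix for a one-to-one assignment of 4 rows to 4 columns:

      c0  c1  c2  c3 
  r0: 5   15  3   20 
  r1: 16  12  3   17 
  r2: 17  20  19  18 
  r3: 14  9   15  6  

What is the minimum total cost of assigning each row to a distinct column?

optimal assignment: row0→col0 (cost 5), row1→col2 (cost 3), row2→col1 (cost 20), row3→col3 (cost 6)
total = 5 + 3 + 20 + 6 = 34

Minimum assignment cost: 34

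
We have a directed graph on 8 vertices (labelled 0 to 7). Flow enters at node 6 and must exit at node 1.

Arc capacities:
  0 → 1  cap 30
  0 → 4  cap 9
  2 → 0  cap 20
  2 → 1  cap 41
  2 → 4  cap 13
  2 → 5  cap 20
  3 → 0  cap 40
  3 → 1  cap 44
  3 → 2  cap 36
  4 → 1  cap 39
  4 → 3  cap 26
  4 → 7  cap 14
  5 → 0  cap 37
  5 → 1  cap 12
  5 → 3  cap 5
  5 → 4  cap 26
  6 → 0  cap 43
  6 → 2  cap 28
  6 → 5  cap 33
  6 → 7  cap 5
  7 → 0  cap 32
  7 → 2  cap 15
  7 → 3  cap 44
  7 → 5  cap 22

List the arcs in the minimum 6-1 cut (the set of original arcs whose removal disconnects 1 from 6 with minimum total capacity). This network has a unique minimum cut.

Min-cut arcs: {(0,1), (0,4), (6,2), (6,5), (6,7)} (total capacity 105)

augment #1: 6→0→1 push 30
augment #2: 6→2→1 push 28
augment #3: 6→5→1 push 12
augment #4: 6→0→4→1 push 9
augment #5: 6→5→3→1 push 5
augment #6: 6→5→4→1 push 16
augment #7: 6→7→2→1 push 5
max flow = 105; residual-reachable set from 6 gives S-side
cut edges (S→T): {(0,1), (0,4), (6,2), (6,5), (6,7)} total cap 105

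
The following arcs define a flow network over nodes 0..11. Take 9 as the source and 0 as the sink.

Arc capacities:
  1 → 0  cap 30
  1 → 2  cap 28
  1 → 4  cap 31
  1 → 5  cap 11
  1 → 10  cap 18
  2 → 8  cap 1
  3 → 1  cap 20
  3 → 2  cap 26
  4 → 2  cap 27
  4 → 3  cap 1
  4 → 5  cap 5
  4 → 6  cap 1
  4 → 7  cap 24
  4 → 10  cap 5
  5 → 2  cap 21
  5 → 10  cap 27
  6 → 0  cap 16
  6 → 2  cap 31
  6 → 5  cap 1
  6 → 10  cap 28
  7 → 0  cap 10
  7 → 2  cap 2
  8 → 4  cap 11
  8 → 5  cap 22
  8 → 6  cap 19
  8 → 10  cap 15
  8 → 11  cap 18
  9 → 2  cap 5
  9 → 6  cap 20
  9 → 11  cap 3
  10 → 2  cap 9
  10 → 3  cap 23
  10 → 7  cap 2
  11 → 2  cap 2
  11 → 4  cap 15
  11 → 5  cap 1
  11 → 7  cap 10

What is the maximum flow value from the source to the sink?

Maximum flow value: 24

augment #1: 9→6→0 bottleneck 16, total now 16
augment #2: 9→11→7→0 bottleneck 3, total now 19
augment #3: 9→6→10→7→0 bottleneck 2, total now 21
augment #4: 9→2→8→4→7→0 bottleneck 1, total now 22
augment #5: 9→6→10→3→1→0 bottleneck 2, total now 24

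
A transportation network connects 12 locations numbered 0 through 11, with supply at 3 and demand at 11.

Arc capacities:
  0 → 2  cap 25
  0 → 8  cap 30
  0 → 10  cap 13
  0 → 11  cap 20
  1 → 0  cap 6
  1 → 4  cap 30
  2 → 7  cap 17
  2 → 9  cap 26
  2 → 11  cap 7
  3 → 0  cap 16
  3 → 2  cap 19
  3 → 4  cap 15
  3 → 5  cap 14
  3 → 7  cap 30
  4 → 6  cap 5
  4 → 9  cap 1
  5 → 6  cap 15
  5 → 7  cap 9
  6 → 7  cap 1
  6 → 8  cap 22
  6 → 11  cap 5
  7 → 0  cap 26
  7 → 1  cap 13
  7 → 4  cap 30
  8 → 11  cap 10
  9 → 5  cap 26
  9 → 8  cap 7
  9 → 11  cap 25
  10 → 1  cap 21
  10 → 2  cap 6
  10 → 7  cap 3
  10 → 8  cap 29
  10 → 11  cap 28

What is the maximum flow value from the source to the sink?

augment #1: 3→0→11 bottleneck 16, total now 16
augment #2: 3→2→11 bottleneck 7, total now 23
augment #3: 3→2→9→11 bottleneck 12, total now 35
augment #4: 3→4→6→11 bottleneck 5, total now 40
augment #5: 3→4→9→11 bottleneck 1, total now 41
augment #6: 3→7→0→11 bottleneck 4, total now 45
augment #7: 3→5→6→8→11 bottleneck 10, total now 55
augment #8: 3→7→0→10→11 bottleneck 13, total now 68
augment #9: 3→7→0→2→9→11 bottleneck 9, total now 77
augment #10: 3→7→1→0→2→9→11 bottleneck 3, total now 80

Maximum flow value: 80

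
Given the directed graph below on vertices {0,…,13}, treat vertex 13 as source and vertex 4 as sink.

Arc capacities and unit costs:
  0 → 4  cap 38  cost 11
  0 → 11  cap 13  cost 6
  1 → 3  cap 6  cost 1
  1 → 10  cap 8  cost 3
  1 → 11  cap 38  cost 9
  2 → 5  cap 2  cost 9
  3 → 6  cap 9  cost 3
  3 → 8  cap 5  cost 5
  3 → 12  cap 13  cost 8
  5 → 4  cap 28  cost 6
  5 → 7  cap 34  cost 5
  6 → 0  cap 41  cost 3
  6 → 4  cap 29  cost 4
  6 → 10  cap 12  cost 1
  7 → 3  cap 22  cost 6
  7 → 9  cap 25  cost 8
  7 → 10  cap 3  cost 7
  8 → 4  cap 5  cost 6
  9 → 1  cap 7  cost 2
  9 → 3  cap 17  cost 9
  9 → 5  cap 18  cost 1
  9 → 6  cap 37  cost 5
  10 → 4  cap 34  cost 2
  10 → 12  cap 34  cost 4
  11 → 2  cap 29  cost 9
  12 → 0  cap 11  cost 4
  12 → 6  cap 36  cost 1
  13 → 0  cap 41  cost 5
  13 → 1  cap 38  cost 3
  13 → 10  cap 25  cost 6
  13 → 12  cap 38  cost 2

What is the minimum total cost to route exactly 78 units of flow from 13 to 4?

shortest-cost path #1: 13→12→6→10→4 push 12 @ unit cost 6 (adds 72)
shortest-cost path #2: 13→12→6→4 push 24 @ unit cost 7 (adds 168)
shortest-cost path #3: 13→10→4 push 22 @ unit cost 8 (adds 176)
shortest-cost path #4: 13→10→6→4 push 3 @ unit cost 9 (adds 27)
shortest-cost path #5: 13→1→10→6→4 push 2 @ unit cost 9 (adds 18)
shortest-cost path #6: 13→1→3→8→4 push 5 @ unit cost 15 (adds 75)
shortest-cost path #7: 13→0→4 push 10 @ unit cost 16 (adds 160)
total cost = 696

Minimum cost for 78 units: 696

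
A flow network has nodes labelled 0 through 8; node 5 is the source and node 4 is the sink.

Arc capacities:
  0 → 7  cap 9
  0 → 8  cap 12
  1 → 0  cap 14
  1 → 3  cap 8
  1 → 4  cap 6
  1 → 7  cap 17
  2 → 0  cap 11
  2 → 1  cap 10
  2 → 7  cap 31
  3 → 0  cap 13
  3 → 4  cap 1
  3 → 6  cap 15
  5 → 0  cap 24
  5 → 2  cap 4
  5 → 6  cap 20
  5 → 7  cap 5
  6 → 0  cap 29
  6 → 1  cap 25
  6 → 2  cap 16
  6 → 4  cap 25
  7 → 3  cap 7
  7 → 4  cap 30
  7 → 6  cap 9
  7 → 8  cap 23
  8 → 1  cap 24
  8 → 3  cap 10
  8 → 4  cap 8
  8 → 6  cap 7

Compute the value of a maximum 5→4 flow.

augment #1: 5→6→4 bottleneck 20, total now 20
augment #2: 5→7→4 bottleneck 5, total now 25
augment #3: 5→0→7→4 bottleneck 9, total now 34
augment #4: 5→0→8→4 bottleneck 8, total now 42
augment #5: 5→2→1→4 bottleneck 4, total now 46
augment #6: 5→0→8→1→4 bottleneck 2, total now 48
augment #7: 5→0→8→3→4 bottleneck 1, total now 49
augment #8: 5→0→8→6→4 bottleneck 1, total now 50

Maximum flow value: 50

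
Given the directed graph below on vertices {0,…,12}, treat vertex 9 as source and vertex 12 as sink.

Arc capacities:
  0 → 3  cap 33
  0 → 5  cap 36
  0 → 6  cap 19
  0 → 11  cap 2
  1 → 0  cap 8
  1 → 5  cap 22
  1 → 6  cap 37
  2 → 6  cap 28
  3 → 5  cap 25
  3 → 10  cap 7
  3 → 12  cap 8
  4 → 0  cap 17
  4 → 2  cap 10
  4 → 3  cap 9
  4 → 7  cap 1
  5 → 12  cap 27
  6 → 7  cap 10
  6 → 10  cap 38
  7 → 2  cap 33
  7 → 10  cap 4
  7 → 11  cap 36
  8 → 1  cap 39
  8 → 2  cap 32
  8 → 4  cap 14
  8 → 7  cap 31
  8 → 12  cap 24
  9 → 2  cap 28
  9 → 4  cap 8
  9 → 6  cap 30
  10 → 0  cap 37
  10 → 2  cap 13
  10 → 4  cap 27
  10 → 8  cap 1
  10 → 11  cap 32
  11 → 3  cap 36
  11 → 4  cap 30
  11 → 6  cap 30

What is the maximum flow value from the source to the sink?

augment #1: 9→4→3→12 bottleneck 8, total now 8
augment #2: 9→6→10→8→12 bottleneck 1, total now 9
augment #3: 9→6→10→0→5→12 bottleneck 27, total now 36

Maximum flow value: 36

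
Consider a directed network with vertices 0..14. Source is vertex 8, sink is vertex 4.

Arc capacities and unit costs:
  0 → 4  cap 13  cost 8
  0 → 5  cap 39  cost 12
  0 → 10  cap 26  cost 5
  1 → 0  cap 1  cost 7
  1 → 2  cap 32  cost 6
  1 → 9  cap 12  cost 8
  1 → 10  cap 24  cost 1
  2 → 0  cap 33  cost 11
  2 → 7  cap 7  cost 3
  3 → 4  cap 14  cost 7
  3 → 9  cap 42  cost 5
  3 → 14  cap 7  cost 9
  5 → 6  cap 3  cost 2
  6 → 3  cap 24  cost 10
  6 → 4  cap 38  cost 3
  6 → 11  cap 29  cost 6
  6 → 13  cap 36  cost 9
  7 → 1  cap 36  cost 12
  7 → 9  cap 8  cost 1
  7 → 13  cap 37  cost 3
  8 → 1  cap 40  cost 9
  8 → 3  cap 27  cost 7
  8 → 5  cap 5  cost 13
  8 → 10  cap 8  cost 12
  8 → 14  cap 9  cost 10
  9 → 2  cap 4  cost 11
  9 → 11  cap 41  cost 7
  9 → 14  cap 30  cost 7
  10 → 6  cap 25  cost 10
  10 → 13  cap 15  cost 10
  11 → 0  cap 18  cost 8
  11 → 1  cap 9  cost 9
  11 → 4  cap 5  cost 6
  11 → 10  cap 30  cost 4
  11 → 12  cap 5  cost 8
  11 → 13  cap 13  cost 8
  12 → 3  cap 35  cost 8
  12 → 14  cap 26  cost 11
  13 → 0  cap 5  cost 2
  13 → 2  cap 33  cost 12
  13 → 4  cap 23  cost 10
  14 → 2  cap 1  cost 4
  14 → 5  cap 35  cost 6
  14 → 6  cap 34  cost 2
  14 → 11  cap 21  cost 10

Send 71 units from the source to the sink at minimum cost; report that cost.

Minimum cost for 71 units: 1516

shortest-cost path #1: 8→3→4 push 14 @ unit cost 14 (adds 196)
shortest-cost path #2: 8→14→6→4 push 9 @ unit cost 15 (adds 135)
shortest-cost path #3: 8→5→6→4 push 3 @ unit cost 18 (adds 54)
shortest-cost path #4: 8→3→14→6→4 push 7 @ unit cost 21 (adds 147)
shortest-cost path #5: 8→1→10→6→4 push 19 @ unit cost 23 (adds 437)
shortest-cost path #6: 8→1→0→4 push 1 @ unit cost 24 (adds 24)
shortest-cost path #7: 8→3→9→11→4 push 5 @ unit cost 25 (adds 125)
shortest-cost path #8: 8→1→10→13→4 push 5 @ unit cost 30 (adds 150)
shortest-cost path #9: 8→1→2→7→13→4 push 7 @ unit cost 31 (adds 217)
shortest-cost path #10: 8→3→9→14→6→10→13→4 push 1 @ unit cost 31 (adds 31)
total cost = 1516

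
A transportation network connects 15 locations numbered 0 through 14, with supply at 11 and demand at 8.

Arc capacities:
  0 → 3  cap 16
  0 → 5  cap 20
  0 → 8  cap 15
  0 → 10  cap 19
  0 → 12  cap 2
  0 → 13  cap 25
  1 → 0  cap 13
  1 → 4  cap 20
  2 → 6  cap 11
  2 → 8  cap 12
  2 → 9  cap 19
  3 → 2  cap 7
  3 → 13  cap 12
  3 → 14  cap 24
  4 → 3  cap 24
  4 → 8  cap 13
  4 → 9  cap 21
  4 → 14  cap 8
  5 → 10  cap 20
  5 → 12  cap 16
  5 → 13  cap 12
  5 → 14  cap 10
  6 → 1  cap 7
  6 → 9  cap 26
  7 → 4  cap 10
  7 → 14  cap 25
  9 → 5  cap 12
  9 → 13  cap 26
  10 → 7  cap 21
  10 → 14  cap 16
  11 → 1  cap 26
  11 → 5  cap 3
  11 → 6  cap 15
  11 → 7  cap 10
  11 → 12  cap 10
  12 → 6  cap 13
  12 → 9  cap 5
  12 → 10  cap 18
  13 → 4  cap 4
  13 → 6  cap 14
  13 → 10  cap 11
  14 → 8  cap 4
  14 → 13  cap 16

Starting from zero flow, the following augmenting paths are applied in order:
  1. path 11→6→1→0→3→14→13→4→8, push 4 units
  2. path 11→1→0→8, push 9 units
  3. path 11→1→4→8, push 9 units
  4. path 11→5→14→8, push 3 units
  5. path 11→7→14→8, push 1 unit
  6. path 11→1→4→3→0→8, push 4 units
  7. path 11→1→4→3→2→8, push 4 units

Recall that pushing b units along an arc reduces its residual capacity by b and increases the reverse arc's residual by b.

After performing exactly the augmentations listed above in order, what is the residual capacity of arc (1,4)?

after path 1 (11→6→1→0→3→14→13→4→8, push 4): res(1,4)=20
after path 2 (11→1→0→8, push 9): res(1,4)=20
after path 3 (11→1→4→8, push 9): res(1,4)=11
after path 4 (11→5→14→8, push 3): res(1,4)=11
after path 5 (11→7→14→8, push 1): res(1,4)=11
after path 6 (11→1→4→3→0→8, push 4): res(1,4)=7
after path 7 (11→1→4→3→2→8, push 4): res(1,4)=3

Residual capacity of (1,4): 3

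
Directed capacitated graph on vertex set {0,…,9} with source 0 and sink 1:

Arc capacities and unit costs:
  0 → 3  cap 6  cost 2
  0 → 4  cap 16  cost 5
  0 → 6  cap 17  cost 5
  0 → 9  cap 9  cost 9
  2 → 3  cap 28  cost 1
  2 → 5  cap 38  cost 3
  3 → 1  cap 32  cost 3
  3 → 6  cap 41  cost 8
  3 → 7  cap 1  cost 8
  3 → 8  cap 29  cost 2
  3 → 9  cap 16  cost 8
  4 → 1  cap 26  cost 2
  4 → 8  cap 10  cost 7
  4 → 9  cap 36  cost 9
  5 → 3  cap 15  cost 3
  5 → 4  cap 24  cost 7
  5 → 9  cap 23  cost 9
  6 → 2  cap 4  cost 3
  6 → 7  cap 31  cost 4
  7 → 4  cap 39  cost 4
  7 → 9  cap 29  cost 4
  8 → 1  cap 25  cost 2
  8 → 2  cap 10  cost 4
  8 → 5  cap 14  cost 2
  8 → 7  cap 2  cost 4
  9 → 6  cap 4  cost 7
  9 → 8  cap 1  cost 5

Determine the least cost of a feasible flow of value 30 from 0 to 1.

Minimum cost for 30 units: 250

shortest-cost path #1: 0→3→1 push 6 @ unit cost 5 (adds 30)
shortest-cost path #2: 0→4→1 push 16 @ unit cost 7 (adds 112)
shortest-cost path #3: 0→6→2→3→1 push 4 @ unit cost 12 (adds 48)
shortest-cost path #4: 0→6→7→4→1 push 4 @ unit cost 15 (adds 60)
total cost = 250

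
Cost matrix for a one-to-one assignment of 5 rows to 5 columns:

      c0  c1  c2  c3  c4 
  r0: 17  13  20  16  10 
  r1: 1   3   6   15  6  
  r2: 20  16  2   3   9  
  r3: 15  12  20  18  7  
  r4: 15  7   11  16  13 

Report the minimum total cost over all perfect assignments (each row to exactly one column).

optimal assignment: row0→col3 (cost 16), row1→col0 (cost 1), row2→col2 (cost 2), row3→col4 (cost 7), row4→col1 (cost 7)
total = 16 + 1 + 2 + 7 + 7 = 33

Minimum assignment cost: 33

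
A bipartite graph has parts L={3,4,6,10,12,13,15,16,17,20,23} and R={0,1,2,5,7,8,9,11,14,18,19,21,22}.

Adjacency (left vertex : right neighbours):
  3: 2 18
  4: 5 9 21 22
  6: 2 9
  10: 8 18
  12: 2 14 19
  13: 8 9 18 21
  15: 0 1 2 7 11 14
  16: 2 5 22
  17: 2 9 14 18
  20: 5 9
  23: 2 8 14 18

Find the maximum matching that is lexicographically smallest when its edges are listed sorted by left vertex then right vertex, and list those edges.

|M| = 10 (so the lex-smallest maximum matching has 10 edges)
process left vertices in ascending order; for each, take the smallest-labelled available neighbour that still permits 10 edges overall, or leave it unmatched if none does
lex-smallest matching: {3-2, 4-5, 6-9, 10-8, 12-19, 13-21, 15-0, 16-22, 17-14, 23-18}

Lex-smallest maximum matching: {(3,2), (4,5), (6,9), (10,8), (12,19), (13,21), (15,0), (16,22), (17,14), (23,18)}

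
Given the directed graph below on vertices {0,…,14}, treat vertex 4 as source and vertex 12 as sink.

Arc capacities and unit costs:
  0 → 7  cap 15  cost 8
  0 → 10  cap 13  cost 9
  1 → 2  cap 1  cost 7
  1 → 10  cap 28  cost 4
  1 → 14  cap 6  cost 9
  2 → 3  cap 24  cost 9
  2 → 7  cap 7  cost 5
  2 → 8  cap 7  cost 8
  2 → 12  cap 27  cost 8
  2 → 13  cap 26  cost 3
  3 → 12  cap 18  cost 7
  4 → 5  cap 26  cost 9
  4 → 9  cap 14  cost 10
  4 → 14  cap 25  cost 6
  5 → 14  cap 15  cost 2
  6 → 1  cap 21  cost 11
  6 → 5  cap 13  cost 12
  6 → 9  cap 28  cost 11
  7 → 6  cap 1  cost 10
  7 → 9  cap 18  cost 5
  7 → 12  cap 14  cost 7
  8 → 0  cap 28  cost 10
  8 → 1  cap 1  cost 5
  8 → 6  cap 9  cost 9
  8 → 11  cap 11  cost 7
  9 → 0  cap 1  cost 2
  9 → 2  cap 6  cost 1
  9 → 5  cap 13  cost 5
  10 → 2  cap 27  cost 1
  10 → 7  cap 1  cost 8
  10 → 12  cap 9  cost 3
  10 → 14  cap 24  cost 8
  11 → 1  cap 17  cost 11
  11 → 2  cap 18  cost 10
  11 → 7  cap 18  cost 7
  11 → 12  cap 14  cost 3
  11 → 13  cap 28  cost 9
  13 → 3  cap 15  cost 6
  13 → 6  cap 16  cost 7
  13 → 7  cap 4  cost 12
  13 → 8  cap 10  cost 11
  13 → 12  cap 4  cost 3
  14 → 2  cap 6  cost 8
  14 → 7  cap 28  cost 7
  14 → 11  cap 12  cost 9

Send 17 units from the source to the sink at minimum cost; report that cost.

shortest-cost path #1: 4→9→2→13→12 push 4 @ unit cost 17 (adds 68)
shortest-cost path #2: 4→14→11→12 push 12 @ unit cost 18 (adds 216)
shortest-cost path #3: 4→9→2→12 push 1 @ unit cost 19 (adds 19)
total cost = 303

Minimum cost for 17 units: 303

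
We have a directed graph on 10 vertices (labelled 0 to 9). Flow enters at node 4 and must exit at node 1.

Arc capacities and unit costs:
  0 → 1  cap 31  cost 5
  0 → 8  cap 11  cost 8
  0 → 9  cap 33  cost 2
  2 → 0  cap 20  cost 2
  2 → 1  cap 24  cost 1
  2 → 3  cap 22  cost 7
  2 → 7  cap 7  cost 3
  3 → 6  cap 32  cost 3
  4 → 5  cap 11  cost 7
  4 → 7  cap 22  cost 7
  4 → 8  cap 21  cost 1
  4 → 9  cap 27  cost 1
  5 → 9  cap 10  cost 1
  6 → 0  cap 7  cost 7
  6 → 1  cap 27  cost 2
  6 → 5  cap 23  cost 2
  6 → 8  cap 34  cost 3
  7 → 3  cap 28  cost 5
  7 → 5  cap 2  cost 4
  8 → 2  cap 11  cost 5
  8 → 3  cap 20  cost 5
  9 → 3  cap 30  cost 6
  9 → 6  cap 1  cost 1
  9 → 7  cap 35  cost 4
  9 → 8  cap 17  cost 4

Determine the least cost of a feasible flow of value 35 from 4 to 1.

shortest-cost path #1: 4→9→6→1 push 1 @ unit cost 4 (adds 4)
shortest-cost path #2: 4→8→2→1 push 11 @ unit cost 7 (adds 77)
shortest-cost path #3: 4→8→3→6→1 push 10 @ unit cost 11 (adds 110)
shortest-cost path #4: 4→9→3→6→1 push 13 @ unit cost 12 (adds 156)
total cost = 347

Minimum cost for 35 units: 347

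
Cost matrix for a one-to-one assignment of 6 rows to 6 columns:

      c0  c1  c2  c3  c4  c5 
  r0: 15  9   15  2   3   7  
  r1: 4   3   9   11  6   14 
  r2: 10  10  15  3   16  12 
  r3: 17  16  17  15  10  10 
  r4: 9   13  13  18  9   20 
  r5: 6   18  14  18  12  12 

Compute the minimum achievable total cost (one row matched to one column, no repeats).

Minimum assignment cost: 38

optimal assignment: row0→col4 (cost 3), row1→col1 (cost 3), row2→col3 (cost 3), row3→col5 (cost 10), row4→col2 (cost 13), row5→col0 (cost 6)
total = 3 + 3 + 3 + 10 + 13 + 6 = 38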